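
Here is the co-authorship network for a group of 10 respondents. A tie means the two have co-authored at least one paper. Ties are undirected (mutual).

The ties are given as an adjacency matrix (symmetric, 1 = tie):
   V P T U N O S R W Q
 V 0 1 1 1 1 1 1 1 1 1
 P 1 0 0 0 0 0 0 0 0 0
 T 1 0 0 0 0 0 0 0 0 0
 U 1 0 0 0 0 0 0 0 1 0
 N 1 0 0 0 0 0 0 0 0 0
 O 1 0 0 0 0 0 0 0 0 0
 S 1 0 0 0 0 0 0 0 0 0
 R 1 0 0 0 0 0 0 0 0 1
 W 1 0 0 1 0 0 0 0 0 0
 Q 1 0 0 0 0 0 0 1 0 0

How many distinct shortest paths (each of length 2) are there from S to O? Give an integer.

1

The shortest distance is 2, and the only length-2 path is S–V–O. So there is exactly 1 shortest path.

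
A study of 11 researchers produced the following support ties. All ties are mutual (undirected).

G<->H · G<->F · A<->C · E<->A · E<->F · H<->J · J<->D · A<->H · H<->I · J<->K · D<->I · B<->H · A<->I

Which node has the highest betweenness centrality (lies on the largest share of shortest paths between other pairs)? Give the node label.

H

Unnormalized betweenness of each node: A:95/6, B:0, C:0, D:1, E:17/6, F:1, G:31/6, H:151/6, I:31/6, J:65/6, K:0.
H has the largest value, 151/6, making it the main broker — the node through which the most shortest paths run.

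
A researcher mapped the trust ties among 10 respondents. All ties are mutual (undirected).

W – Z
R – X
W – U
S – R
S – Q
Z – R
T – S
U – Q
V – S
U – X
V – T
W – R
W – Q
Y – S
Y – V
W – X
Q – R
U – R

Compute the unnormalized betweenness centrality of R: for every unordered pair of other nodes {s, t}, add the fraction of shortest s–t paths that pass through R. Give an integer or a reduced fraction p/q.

Pairs whose geodesics pass through R — Q–X: 1/3; Q–Z: 1/2; X–Z: 1/2; X–Y: 1; X–V: 1; X–S: 1; X–T: 1; U–Z: 1/2; U–Y: 1/2; U–V: 1/2; U–S: 1/2; U–T: 1/2; Z–Y: 1; Z–V: 1 … (+6 more pairs).
All other pairs contribute 0.
Summing the contributions gives betweenness(R) = 83/6.

83/6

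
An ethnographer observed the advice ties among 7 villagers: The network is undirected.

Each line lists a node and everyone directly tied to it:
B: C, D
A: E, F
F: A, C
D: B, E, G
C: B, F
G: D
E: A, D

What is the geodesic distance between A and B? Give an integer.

One shortest route is A – F – C – B, which uses 3 edges, and at distance 2 from A we only reach {C, D}, which does not include B. So d(A,B) = 3.

3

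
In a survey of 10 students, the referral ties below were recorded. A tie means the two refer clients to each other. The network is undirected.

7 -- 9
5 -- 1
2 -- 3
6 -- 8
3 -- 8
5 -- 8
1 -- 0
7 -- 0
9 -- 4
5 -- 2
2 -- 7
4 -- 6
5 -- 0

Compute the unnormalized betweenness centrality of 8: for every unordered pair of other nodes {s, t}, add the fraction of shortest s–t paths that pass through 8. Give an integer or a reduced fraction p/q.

53/6

Pairs whose geodesics pass through 8 — 4–3: 1; 4–5: 1; 4–1: 1/2; 6–3: 1; 6–2: 2/2; 6–5: 1; 6–1: 1; 6–0: 1; 3–5: 1/2; 3–1: 1/2; 3–0: 1/3.
All other pairs contribute 0.
Summing the contributions gives betweenness(8) = 53/6.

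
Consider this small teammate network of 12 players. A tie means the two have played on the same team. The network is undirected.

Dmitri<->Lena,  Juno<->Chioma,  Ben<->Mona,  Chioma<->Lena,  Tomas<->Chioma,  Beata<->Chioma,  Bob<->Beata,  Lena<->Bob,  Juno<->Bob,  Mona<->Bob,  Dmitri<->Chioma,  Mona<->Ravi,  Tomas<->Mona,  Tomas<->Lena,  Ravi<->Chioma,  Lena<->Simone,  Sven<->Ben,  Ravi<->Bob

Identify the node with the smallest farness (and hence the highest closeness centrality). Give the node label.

Farness (sum of distances to all others) for each node — Beata:24, Ben:28, Bob:18, Chioma:19, Dmitri:26, Juno:24, Lena:20, Mona:20, Ravi:21, Simone:30, Sven:38, Tomas:20.
The smallest farness is 18, for Bob, so Bob has the highest closeness.

Bob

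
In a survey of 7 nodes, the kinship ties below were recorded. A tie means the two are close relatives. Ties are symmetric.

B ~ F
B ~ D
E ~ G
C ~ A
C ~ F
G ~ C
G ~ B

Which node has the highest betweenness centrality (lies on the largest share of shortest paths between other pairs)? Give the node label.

G

Unnormalized betweenness of each node: A:0, B:6, C:6, D:0, E:0, F:2, G:7.
G has the largest value, 7, making it the main broker — the node through which the most shortest paths run.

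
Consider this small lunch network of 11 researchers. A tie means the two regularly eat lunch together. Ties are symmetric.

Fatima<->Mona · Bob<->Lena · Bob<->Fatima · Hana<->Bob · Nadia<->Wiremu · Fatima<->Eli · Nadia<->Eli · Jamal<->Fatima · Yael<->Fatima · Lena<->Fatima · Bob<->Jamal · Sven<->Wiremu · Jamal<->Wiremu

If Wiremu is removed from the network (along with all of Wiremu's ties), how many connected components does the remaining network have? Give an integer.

2

Without Wiremu, the remaining ties split the others into: {Bob, Eli, Fatima, Hana, Jamal, Lena, Mona, Nadia, Yael}; {Sven}.
That's 2 separate components.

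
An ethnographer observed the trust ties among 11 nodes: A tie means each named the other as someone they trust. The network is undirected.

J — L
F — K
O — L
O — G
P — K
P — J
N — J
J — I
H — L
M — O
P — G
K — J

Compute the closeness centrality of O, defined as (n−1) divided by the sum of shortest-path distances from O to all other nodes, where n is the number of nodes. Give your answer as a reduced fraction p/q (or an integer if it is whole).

5/11

Distances from O: F:4, G:1, H:2, I:3, J:2, K:3, L:1, M:1, N:3, P:2. Sum = 22.
n = 11, so closeness = 10/22 = 5/11.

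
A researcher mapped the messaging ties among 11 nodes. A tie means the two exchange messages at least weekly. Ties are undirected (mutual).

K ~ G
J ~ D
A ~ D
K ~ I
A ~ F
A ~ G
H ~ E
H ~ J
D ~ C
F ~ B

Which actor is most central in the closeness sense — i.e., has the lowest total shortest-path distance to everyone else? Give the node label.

A

Farness (sum of distances to all others) for each node — A:21, B:37, C:31, D:22, E:43, F:28, G:26, H:34, I:42, J:27, K:33.
The smallest farness is 21, for A, so A has the highest closeness.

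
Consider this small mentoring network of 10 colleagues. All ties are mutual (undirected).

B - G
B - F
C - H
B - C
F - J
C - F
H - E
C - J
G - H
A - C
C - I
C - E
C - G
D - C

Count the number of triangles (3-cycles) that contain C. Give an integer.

C's neighbors: A, B, D, E, F, G, H, I, and J.
Neighbor pairs that are themselves tied: C–B–F; C–B–G; C–E–H; C–F–J; C–G–H. Each forms one triangle with C, for 5 in total.

5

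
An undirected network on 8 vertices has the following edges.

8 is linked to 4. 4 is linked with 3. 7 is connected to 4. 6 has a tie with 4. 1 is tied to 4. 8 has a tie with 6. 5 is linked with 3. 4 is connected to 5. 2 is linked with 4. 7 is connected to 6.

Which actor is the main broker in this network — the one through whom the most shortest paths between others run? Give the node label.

Unnormalized betweenness of each node: 1:0, 2:0, 3:0, 4:35/2, 5:0, 6:1/2, 7:0, 8:0.
4 has the largest value, 35/2, making it the main broker — the node through which the most shortest paths run.

4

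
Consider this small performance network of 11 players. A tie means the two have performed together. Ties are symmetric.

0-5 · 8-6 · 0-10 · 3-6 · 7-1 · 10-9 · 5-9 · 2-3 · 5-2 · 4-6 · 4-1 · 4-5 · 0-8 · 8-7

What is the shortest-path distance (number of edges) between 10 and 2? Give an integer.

3

One shortest route is 10 – 9 – 5 – 2, which uses 3 edges, and at distance 2 from 10 we only reach {5, 8}, which does not include 2. So d(10,2) = 3.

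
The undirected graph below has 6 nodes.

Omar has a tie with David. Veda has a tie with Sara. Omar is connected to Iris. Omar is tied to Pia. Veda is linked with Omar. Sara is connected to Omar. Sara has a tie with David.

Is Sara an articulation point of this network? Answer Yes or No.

Even without Sara, every remaining node can still reach every other (the residual graph is connected), so Sara is not a cut vertex.

No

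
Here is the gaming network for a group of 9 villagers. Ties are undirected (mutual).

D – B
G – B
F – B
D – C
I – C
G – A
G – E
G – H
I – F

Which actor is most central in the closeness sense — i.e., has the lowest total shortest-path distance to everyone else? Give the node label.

Farness (sum of distances to all others) for each node — A:21, B:13, C:21, D:17, E:21, F:17, G:14, H:21, I:21.
The smallest farness is 13, for B, so B has the highest closeness.

B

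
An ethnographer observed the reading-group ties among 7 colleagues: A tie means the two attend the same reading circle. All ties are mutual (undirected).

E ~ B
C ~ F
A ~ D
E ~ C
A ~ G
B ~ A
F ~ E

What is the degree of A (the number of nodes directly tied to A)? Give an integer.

3

A is directly tied to B, D, and G. That is 3 neighbors, so the degree of A is 3.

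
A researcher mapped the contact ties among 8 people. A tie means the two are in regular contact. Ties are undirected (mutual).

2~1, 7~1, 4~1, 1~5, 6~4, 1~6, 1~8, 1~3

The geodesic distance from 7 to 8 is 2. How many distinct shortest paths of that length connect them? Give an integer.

The shortest distance is 2, and the only length-2 path is 7–1–8. So there is exactly 1 shortest path.

1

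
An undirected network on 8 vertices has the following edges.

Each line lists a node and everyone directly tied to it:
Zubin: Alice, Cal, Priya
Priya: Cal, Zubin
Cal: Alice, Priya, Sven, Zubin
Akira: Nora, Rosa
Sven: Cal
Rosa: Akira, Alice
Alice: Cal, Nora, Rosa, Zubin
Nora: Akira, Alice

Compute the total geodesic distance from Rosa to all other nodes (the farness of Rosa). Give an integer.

14

Distances from Rosa: Akira:1, Alice:1, Cal:2, Nora:2, Priya:3, Sven:3, Zubin:2.
Sum = 1 + 1 + 2 + 2 + 3 + 3 + 2 = 14.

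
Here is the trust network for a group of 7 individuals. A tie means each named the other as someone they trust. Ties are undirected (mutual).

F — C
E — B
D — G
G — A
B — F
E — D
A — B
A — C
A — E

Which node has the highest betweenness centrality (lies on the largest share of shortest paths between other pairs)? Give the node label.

A

Unnormalized betweenness of each node: A:6, B:3, C:1, D:1/2, E:3, F:1/2, G:1.
A has the largest value, 6, making it the main broker — the node through which the most shortest paths run.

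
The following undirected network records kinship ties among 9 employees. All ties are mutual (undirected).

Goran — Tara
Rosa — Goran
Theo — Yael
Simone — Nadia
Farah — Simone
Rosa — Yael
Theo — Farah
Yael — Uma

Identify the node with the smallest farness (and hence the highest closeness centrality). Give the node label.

Farness (sum of distances to all others) for each node — Farah:21, Goran:25, Nadia:33, Rosa:20, Simone:26, Tara:32, Theo:18, Uma:24, Yael:17.
The smallest farness is 17, for Yael, so Yael has the highest closeness.

Yael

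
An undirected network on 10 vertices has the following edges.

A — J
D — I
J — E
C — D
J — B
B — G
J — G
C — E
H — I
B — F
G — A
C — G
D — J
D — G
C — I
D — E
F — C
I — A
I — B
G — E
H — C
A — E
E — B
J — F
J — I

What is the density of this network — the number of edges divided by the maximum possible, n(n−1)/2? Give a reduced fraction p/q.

There are 25 edges and 10 nodes, so the maximum possible is C(10,2) = 45.
Density = 25/45 = 5/9.

5/9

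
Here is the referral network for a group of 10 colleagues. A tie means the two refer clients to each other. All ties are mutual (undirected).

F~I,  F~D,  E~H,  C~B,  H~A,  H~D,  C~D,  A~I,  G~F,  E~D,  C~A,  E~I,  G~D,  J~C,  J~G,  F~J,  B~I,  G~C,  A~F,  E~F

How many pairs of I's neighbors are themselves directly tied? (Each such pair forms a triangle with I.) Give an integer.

I's neighbors: A, B, E, and F.
Neighbor pairs that are themselves tied: I–A–F; I–E–F. Each forms one triangle with I, for 2 in total.

2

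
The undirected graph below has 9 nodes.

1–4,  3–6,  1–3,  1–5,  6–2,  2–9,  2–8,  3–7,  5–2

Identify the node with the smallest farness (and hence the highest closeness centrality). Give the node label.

Farness (sum of distances to all others) for each node — 1:15, 2:14, 3:15, 4:22, 5:15, 6:15, 7:22, 8:21, 9:21.
The smallest farness is 14, for 2, so 2 has the highest closeness.

2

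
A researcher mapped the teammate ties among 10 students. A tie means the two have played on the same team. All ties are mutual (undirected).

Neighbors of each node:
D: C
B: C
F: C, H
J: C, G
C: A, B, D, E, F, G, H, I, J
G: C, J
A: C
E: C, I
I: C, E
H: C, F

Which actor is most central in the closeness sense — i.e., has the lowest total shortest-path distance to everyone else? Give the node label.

Farness (sum of distances to all others) for each node — A:17, B:17, C:9, D:17, E:16, F:16, G:16, H:16, I:16, J:16.
The smallest farness is 9, for C, so C has the highest closeness.

C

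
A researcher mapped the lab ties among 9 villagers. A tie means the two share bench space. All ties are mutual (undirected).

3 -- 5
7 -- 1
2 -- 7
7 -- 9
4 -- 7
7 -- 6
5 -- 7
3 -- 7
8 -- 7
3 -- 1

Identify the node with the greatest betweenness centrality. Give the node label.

7

Unnormalized betweenness of each node: 1:0, 2:0, 3:1/2, 4:0, 5:0, 6:0, 7:51/2, 8:0, 9:0.
7 has the largest value, 51/2, making it the main broker — the node through which the most shortest paths run.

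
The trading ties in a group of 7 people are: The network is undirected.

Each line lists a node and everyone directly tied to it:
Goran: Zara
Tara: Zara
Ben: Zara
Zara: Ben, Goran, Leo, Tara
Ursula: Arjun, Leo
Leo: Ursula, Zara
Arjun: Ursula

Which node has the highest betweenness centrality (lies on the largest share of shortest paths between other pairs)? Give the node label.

Unnormalized betweenness of each node: Arjun:0, Ben:0, Goran:0, Leo:8, Tara:0, Ursula:5, Zara:12.
Zara has the largest value, 12, making it the main broker — the node through which the most shortest paths run.

Zara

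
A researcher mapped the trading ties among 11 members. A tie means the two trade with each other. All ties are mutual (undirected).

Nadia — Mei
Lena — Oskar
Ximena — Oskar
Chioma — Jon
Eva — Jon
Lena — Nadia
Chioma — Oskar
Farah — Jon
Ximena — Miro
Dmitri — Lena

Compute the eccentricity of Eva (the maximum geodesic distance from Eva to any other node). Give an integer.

6

Distances from Eva: Chioma:2, Dmitri:5, Farah:2, Jon:1, Lena:4, Mei:6, Miro:5, Nadia:5, Oskar:3, Ximena:4.
The largest is 6 (to Mei), so the eccentricity of Eva is 6.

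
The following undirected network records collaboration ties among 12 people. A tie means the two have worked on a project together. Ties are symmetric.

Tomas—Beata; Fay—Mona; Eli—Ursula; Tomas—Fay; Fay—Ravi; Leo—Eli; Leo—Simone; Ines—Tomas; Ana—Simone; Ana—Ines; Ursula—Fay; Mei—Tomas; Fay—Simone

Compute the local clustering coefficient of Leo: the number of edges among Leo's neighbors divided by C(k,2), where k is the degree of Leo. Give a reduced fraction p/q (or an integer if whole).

0

Leo's neighbors: Eli and Simone (k = 2).
Possible neighbor pairs: C(2,2) = 1. Edges among them: none → e = 0.
Clustering(Leo) = 0/1.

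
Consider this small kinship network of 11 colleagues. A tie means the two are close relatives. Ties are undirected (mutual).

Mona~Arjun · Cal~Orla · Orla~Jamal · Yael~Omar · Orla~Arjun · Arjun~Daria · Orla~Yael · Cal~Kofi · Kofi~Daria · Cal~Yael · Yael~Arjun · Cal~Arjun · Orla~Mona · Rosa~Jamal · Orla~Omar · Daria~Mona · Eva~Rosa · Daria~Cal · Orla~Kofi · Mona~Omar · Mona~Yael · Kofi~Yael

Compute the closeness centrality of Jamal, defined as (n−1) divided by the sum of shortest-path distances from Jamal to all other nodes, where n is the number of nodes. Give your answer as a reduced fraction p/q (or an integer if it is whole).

10/19

Distances from Jamal: Arjun:2, Cal:2, Daria:3, Eva:2, Kofi:2, Mona:2, Omar:2, Orla:1, Rosa:1, Yael:2. Sum = 19.
n = 11, so closeness = 10/19.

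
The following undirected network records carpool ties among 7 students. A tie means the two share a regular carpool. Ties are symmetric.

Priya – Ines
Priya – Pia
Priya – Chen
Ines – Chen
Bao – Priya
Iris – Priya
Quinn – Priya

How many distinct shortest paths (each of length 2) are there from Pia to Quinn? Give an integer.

1

The shortest distance is 2, and the only length-2 path is Pia–Priya–Quinn. So there is exactly 1 shortest path.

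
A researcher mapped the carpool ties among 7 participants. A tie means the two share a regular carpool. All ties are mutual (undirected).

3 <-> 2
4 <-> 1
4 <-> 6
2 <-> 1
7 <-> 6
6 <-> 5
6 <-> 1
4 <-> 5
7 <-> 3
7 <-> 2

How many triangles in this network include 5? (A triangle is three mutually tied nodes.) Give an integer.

1

5's neighbors: 4 and 6.
Neighbor pairs that are themselves tied: 5–4–6. Each forms one triangle with 5, for 1 in total.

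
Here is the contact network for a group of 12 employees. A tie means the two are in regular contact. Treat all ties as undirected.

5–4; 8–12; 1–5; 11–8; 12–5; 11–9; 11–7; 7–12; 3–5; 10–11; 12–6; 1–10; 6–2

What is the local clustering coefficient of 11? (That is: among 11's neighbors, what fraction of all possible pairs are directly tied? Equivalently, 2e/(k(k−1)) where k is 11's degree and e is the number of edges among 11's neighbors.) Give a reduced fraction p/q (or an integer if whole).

11's neighbors: 7, 8, 9, and 10 (k = 4).
Possible neighbor pairs: C(4,2) = 6. Edges among them: none → e = 0.
Clustering(11) = 0/6 = 0.

0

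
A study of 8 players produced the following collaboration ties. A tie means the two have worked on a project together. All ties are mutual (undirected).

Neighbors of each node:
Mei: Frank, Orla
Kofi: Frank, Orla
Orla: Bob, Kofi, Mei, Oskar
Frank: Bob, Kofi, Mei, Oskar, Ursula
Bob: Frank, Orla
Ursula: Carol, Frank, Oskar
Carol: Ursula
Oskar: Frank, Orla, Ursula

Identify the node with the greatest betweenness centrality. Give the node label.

Frank

Unnormalized betweenness of each node: Bob:1/4, Carol:0, Frank:9, Kofi:1/4, Mei:1/4, Orla:3, Oskar:9/4, Ursula:6.
Frank has the largest value, 9, making it the main broker — the node through which the most shortest paths run.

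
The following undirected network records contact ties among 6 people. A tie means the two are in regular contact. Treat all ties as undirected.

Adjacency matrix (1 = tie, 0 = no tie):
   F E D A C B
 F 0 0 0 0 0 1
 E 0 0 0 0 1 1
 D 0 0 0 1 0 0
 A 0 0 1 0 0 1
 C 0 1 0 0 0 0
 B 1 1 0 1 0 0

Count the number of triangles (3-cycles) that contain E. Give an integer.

0

E's neighbors are B and C, but none of them are tied to each other, so no triangle contains E.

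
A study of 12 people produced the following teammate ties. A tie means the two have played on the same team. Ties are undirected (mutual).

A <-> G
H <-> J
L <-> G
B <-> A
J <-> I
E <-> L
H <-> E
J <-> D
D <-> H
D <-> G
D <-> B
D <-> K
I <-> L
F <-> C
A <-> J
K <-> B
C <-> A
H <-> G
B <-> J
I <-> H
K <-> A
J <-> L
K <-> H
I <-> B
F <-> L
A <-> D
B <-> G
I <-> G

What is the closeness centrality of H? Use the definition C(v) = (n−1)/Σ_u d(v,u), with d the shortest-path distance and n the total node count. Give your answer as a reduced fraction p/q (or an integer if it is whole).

Distances from H: A:2, B:2, C:3, D:1, E:1, F:3, G:1, I:1, J:1, K:1, L:2. Sum = 18.
n = 12, so closeness = 11/18.

11/18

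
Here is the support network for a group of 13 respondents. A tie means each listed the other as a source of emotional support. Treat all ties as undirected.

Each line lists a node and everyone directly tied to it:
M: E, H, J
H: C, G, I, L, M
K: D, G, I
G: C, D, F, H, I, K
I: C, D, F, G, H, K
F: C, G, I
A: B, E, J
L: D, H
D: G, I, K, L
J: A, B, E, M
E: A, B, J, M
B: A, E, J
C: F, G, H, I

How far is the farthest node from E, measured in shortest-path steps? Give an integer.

4

Distances from E: A:1, B:1, C:3, D:4, F:4, G:3, H:2, I:3, J:1, K:4, L:3, M:1.
The largest is 4 (to F, D, and K), so the eccentricity of E is 4.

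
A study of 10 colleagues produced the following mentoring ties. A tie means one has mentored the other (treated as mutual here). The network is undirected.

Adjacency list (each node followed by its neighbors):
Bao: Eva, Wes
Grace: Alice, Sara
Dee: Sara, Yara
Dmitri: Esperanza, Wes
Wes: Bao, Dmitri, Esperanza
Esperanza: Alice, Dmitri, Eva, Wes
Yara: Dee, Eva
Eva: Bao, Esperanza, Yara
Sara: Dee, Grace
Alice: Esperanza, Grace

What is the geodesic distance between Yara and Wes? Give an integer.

One shortest route is Yara – Eva – Esperanza – Wes, which uses 3 edges, and at distance 2 from Yara we only reach {Bao, Esperanza, Sara}, which does not include Wes. So d(Yara,Wes) = 3.

3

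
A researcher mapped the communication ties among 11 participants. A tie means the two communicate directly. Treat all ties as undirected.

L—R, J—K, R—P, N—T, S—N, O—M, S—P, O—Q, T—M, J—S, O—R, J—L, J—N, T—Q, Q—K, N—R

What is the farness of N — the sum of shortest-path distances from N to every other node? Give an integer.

16

Distances from N: J:1, K:2, L:2, M:2, O:2, P:2, Q:2, R:1, S:1, T:1.
Sum = 1 + 2 + 2 + 2 + 2 + 2 + 2 + 1 + 1 + 1 = 16.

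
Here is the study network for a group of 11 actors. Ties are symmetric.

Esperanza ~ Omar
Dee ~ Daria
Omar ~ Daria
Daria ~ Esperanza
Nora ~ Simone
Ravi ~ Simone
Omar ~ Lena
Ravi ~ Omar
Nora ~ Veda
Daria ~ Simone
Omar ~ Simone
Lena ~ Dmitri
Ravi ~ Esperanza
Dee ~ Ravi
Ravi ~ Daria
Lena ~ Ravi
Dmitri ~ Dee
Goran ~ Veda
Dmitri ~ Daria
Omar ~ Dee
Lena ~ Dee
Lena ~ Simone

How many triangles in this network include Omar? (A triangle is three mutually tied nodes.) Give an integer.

Omar's neighbors: Daria, Dee, Esperanza, Lena, Ravi, and Simone.
Neighbor pairs that are themselves tied: Omar–Daria–Dee; Omar–Daria–Esperanza; Omar–Daria–Ravi; Omar–Daria–Simone; Omar–Dee–Lena; Omar–Dee–Ravi; Omar–Esperanza–Ravi; Omar–Lena–Ravi; Omar–Lena–Simone; Omar–Ravi–Simone. Each forms one triangle with Omar, for 10 in total.

10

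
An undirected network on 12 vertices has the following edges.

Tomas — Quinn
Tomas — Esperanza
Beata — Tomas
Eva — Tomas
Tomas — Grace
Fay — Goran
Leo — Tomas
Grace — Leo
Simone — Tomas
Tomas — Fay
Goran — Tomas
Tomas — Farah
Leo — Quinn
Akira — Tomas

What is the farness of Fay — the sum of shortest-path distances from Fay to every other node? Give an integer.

20

Distances from Fay: Akira:2, Beata:2, Esperanza:2, Eva:2, Farah:2, Goran:1, Grace:2, Leo:2, Quinn:2, Simone:2, Tomas:1.
Sum = 2 + 2 + 2 + 2 + 2 + 1 + 2 + 2 + 2 + 2 + 1 = 20.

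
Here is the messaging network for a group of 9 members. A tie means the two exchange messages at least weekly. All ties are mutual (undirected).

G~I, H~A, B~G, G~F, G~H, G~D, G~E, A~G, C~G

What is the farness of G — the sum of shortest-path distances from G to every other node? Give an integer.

8

Distances from G: A:1, B:1, C:1, D:1, E:1, F:1, H:1, I:1.
Sum = 1 + 1 + 1 + 1 + 1 + 1 + 1 + 1 = 8.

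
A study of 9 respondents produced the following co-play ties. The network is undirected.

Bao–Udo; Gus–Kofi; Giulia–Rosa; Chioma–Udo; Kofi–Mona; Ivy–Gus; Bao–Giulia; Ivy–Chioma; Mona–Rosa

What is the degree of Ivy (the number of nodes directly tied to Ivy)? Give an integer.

2

Ivy is directly tied to Chioma and Gus. That is 2 neighbors, so the degree of Ivy is 2.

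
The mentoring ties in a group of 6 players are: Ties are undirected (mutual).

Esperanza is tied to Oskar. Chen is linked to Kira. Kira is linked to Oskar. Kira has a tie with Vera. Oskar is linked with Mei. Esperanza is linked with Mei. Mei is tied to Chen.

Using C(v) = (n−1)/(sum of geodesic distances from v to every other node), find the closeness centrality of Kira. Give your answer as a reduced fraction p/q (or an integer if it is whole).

Distances from Kira: Chen:1, Esperanza:2, Mei:2, Oskar:1, Vera:1. Sum = 7.
n = 6, so closeness = 5/7.

5/7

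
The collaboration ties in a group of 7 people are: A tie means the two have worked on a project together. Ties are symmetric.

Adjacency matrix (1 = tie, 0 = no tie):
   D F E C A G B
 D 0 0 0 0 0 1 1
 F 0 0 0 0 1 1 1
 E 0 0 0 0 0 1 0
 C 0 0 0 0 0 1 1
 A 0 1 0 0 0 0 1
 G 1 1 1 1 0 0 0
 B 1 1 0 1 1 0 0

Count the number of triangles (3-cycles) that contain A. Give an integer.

1

A's neighbors: B and F.
Neighbor pairs that are themselves tied: A–B–F. Each forms one triangle with A, for 1 in total.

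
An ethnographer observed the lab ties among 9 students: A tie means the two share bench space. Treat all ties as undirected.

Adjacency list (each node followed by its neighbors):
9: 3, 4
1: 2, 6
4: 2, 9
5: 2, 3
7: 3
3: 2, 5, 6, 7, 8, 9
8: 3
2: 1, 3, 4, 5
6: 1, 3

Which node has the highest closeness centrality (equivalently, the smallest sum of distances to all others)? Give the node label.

Farness (sum of distances to all others) for each node — 1:17, 2:12, 3:10, 4:17, 5:14, 6:15, 7:17, 8:17, 9:15.
The smallest farness is 10, for 3, so 3 has the highest closeness.

3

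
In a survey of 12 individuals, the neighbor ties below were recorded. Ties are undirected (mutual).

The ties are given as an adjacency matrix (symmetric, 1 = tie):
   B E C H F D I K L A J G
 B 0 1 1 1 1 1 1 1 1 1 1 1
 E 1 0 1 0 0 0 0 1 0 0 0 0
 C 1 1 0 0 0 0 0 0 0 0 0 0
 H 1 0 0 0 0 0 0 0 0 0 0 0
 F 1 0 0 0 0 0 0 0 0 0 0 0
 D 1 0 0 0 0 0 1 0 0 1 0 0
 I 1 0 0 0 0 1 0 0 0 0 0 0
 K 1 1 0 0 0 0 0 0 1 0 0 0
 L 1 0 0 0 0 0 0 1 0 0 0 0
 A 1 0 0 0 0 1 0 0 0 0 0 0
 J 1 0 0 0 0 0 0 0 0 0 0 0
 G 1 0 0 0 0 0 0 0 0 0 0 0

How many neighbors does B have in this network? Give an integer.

B is directly tied to A, C, D, E, F, G, H, I, J, K, and L. That is 11 neighbors, so the degree of B is 11.

11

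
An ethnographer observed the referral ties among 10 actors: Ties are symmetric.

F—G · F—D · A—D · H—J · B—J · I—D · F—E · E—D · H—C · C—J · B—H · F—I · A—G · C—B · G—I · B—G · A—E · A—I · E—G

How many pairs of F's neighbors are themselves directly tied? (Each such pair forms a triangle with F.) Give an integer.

F's neighbors: D, E, G, and I.
Neighbor pairs that are themselves tied: F–D–E; F–D–I; F–E–G; F–G–I. Each forms one triangle with F, for 4 in total.

4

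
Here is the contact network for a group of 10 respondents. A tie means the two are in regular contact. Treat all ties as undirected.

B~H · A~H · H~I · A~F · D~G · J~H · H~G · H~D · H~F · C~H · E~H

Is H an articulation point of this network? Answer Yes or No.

Removing H leaves {B} with no path to {A and F}, so the network splits into 7 components. H is a cut vertex.

Yes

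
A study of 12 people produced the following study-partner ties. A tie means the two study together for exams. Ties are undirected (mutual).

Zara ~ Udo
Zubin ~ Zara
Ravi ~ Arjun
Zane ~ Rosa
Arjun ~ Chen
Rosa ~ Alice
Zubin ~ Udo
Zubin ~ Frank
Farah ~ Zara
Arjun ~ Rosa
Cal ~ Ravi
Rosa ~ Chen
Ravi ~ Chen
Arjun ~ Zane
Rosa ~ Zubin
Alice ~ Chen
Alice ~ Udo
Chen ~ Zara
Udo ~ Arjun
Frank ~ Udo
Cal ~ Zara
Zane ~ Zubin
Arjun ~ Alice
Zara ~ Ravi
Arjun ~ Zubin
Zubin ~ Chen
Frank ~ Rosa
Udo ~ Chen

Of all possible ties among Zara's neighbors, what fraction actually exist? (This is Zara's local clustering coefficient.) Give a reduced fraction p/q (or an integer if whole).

Zara's neighbors: Cal, Chen, Farah, Ravi, Udo, and Zubin (k = 6).
Possible neighbor pairs: C(6,2) = 15. Edges among them: Cal–Ravi, Chen–Ravi, Chen–Udo, Chen–Zubin, Udo–Zubin → e = 5.
Clustering(Zara) = 5/15 = 1/3.

1/3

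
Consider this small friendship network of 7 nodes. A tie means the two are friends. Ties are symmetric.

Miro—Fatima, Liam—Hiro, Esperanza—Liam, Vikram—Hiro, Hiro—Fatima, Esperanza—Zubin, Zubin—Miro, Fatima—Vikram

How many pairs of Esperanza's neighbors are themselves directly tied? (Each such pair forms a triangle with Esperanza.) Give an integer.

0

Esperanza's neighbors are Liam and Zubin, but none of them are tied to each other, so no triangle contains Esperanza.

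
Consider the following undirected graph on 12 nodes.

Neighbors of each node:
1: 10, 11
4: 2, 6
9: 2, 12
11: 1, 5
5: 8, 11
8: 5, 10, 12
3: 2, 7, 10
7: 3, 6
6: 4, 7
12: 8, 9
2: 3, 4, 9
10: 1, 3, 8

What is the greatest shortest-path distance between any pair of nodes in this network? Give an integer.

5

Eccentricity of each node (its greatest distance to any other): 1:4, 2:4, 3:3, 4:5, 5:5, 6:5, 7:4, 8:4, 9:4, 10:3, 11:5, 12:4.
The maximum eccentricity is 5, realized for instance by the pair 6–5 via 6 – 7 – 3 – 10 – 8 – 5. So the diameter is 5.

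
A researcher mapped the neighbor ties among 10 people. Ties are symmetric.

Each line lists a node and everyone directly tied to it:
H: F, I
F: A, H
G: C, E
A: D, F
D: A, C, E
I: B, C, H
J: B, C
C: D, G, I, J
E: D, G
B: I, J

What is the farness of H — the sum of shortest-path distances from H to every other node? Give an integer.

21

Distances from H: A:2, B:2, C:2, D:3, E:4, F:1, G:3, I:1, J:3.
Sum = 2 + 2 + 2 + 3 + 4 + 1 + 3 + 1 + 3 = 21.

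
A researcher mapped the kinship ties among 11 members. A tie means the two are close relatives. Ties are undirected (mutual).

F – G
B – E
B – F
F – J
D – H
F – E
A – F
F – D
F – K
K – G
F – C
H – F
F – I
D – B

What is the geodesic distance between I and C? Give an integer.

One shortest route is I – F – C, which uses 2 edges, and I and C are not directly tied, so nothing shorter exists. So d(I,C) = 2.

2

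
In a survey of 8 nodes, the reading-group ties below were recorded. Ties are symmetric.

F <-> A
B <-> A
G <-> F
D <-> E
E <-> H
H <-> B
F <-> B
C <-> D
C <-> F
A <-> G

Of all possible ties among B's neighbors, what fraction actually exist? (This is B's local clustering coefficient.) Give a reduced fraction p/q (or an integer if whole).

1/3

B's neighbors: A, F, and H (k = 3).
Possible neighbor pairs: C(3,2) = 3. Edges among them: A–F → e = 1.
Clustering(B) = 1/3.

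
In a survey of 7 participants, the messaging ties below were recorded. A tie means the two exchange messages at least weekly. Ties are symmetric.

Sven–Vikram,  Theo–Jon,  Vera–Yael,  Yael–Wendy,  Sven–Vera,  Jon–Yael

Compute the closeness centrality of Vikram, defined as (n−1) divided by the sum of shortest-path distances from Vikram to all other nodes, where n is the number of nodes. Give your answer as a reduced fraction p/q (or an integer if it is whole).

6/19

Distances from Vikram: Jon:4, Sven:1, Theo:5, Vera:2, Wendy:4, Yael:3. Sum = 19.
n = 7, so closeness = 6/19.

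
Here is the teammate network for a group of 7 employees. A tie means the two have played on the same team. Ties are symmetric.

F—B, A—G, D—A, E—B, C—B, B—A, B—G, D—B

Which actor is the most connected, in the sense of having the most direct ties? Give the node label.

B

Degrees — A:3, B:6, C:1, D:2, E:1, F:1, G:2.
The maximum is 6, attained only by B.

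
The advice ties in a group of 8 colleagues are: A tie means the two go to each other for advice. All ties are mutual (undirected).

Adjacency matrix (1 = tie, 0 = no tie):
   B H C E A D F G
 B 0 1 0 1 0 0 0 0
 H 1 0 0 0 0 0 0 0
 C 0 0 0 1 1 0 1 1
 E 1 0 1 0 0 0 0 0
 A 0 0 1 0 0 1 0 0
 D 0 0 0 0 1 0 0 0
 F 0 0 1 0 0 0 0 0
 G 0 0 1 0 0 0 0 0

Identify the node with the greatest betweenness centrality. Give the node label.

Unnormalized betweenness of each node: A:6, B:6, C:17, D:0, E:10, F:0, G:0, H:0.
C has the largest value, 17, making it the main broker — the node through which the most shortest paths run.

C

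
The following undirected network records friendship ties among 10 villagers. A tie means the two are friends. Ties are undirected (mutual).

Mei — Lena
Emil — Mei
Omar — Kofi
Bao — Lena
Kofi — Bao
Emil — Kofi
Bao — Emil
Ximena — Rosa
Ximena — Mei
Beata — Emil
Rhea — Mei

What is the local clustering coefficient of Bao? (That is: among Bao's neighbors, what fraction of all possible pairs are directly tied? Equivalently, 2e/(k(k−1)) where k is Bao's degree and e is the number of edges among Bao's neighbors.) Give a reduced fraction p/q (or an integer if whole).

Bao's neighbors: Emil, Kofi, and Lena (k = 3).
Possible neighbor pairs: C(3,2) = 3. Edges among them: Emil–Kofi → e = 1.
Clustering(Bao) = 1/3.

1/3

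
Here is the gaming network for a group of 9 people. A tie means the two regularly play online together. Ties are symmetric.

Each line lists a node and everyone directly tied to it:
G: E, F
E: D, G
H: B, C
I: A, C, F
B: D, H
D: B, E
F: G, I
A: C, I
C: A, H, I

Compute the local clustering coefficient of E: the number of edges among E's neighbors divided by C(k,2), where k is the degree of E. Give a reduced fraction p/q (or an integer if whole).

E's neighbors: D and G (k = 2).
Possible neighbor pairs: C(2,2) = 1. Edges among them: none → e = 0.
Clustering(E) = 0/1.

0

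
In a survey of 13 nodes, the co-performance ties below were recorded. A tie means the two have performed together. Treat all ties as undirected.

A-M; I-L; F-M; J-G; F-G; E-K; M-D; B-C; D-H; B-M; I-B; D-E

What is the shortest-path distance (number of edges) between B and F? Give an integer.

One shortest route is B – M – F, which uses 2 edges, and B and F are not directly tied, so nothing shorter exists. So d(B,F) = 2.

2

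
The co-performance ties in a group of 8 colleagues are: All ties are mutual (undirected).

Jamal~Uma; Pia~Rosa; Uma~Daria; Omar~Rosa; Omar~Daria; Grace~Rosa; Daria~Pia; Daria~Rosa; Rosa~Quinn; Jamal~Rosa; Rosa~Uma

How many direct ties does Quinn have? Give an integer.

Quinn is directly tied to Rosa. That is 1 neighbor, so the degree of Quinn is 1.

1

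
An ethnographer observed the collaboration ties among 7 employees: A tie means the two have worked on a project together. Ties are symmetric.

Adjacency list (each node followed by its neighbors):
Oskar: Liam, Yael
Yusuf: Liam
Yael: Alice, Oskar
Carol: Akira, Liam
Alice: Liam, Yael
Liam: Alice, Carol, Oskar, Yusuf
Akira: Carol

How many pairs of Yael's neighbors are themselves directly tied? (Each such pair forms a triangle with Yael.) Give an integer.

0

Yael's neighbors are Alice and Oskar, but none of them are tied to each other, so no triangle contains Yael.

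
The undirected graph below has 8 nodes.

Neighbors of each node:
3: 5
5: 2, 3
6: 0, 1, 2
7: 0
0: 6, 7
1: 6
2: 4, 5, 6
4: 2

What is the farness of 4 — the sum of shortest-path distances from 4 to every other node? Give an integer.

18

Distances from 4: 0:3, 1:3, 2:1, 3:3, 5:2, 6:2, 7:4.
Sum = 3 + 3 + 1 + 3 + 2 + 2 + 4 = 18.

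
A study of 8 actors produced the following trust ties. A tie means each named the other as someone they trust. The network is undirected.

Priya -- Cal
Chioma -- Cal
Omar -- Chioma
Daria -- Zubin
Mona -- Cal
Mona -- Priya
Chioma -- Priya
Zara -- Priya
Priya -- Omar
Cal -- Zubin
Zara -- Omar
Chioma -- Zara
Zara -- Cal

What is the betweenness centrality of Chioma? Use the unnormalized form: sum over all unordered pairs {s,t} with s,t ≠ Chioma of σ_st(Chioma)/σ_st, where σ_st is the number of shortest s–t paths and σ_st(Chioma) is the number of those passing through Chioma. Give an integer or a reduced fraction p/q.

1

Pairs whose geodesics pass through Chioma — Cal–Omar: 1/3; Omar–Zubin: 1/3; Omar–Daria: 1/3.
All other pairs contribute 0.
Summing the contributions gives betweenness(Chioma) = 1.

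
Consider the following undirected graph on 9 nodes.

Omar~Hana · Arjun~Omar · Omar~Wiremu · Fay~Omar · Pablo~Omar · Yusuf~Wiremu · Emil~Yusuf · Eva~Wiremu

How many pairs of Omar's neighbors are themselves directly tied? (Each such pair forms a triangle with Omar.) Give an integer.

0

Omar's neighbors are Arjun, Fay, Hana, Pablo, and Wiremu, but none of them are tied to each other, so no triangle contains Omar.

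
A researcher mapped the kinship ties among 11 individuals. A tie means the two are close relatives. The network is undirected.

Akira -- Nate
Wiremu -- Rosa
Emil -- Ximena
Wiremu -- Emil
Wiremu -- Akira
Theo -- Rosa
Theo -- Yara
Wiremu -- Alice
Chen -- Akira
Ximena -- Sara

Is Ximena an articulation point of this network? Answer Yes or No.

Removing Ximena leaves {Akira, Alice, Chen, Emil, Nate, Rosa, Theo, Wiremu, and Yara} with no path to {Sara}, so the network splits into 2 components. Ximena is a cut vertex.

Yes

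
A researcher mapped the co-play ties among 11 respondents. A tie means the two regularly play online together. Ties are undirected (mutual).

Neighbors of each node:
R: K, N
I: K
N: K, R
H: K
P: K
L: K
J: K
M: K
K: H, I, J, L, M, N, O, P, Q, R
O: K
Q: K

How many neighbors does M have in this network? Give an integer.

1

M is directly tied to K. That is 1 neighbor, so the degree of M is 1.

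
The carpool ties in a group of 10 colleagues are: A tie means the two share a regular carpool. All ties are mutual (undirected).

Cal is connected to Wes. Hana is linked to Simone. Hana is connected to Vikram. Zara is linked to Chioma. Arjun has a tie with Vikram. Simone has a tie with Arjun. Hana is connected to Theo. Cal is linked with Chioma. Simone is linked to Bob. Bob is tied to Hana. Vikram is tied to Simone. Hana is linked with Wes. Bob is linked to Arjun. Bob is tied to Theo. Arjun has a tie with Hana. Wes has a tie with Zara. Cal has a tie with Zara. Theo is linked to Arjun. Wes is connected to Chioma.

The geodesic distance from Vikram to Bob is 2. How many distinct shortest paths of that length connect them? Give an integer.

3

The shortest distance is 2. The length-2 paths are: Vikram–Simone–Bob; Vikram–Arjun–Bob; Vikram–Hana–Bob.
That gives 3 distinct shortest paths.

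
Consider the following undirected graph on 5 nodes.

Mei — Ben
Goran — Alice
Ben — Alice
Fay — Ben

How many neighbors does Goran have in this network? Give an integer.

1

Goran is directly tied to Alice. That is 1 neighbor, so the degree of Goran is 1.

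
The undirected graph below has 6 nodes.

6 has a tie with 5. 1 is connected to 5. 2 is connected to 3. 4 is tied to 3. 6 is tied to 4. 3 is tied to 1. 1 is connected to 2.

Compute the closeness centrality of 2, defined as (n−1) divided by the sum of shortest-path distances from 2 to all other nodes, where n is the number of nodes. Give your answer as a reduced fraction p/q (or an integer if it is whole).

5/9

Distances from 2: 1:1, 3:1, 4:2, 5:2, 6:3. Sum = 9.
n = 6, so closeness = 5/9.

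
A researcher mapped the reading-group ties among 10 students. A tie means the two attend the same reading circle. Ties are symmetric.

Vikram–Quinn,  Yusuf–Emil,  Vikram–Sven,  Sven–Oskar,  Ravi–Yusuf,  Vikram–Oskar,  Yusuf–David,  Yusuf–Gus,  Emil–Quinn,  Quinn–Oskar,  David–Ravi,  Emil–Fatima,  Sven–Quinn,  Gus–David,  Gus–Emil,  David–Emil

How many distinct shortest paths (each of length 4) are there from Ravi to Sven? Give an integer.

The shortest distance is 4. The length-4 paths are: Ravi–Yusuf–Emil–Quinn–Sven; Ravi–David–Emil–Quinn–Sven.
That gives 2 distinct shortest paths.

2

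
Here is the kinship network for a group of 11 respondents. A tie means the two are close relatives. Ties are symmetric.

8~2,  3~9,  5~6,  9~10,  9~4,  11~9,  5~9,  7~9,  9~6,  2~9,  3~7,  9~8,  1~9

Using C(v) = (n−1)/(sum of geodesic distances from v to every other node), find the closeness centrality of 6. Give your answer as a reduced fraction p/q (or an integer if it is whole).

5/9

Distances from 6: 1:2, 2:2, 3:2, 4:2, 5:1, 7:2, 8:2, 9:1, 10:2, 11:2. Sum = 18.
n = 11, so closeness = 10/18 = 5/9.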